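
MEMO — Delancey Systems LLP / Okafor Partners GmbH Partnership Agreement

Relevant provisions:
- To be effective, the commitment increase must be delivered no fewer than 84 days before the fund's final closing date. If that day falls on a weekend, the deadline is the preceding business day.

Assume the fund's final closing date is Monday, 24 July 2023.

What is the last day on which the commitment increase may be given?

24 July 2023 minus 84 days is 1 May 2023. That is a Monday, so no adjustment is needed.

1 May 2023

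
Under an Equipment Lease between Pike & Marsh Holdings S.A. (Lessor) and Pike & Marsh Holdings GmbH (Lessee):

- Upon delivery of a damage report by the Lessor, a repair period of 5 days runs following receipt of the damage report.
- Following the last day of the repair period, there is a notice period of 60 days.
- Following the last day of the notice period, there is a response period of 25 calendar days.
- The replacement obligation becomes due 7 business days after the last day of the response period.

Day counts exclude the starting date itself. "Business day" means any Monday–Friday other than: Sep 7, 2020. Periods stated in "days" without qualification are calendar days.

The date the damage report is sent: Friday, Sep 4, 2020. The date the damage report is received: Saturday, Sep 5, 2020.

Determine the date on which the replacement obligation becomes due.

Dec 15, 2020

The last day of the repair period: Sep 5, 2020 + 5 days = Sep 10, 2020.
Adding 60 calendar days to Sep 10, 2020 gives Nov 9, 2020, which is the last day of the notice period.
The last day of the response period: 25 calendar days after Nov 9, 2020 is Dec 4, 2020.
The date on which the replacement obligation becomes due: counting 7 business days from Friday, Dec 4, 2020 (Dec 7, Dec 8, Dec 9, Dec 10, Dec 11, Dec 14, Dec 15, skipping weekends) reaches Tuesday, Dec 15, 2020.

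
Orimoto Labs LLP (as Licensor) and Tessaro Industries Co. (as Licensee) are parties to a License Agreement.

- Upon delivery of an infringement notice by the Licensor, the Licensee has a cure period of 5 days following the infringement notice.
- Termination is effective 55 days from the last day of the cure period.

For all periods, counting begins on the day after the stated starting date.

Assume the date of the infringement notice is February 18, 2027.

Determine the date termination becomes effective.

April 19, 2027

Adding 5 calendar days to February 18, 2027 gives February 23, 2027, which is the last day of the cure period.
The date termination becomes effective: 55 calendar days after February 23, 2027 is April 19, 2027.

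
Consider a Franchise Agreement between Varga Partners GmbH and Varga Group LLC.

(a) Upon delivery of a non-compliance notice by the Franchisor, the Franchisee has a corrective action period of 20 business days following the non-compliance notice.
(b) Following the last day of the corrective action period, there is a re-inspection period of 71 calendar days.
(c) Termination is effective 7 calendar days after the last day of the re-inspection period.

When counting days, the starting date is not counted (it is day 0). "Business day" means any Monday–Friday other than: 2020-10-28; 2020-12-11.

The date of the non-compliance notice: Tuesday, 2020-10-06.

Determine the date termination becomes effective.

The last day of the corrective action period: 20 business days after Tuesday, 2020-10-06, skipping weekends and the listed holiday on Oct 28 — Oct 7, Oct 8, Oct 9, Oct 12, …, Nov 2, Nov 3, Nov 4 — lands on Wednesday, 2020-11-04.
The last day of the re-inspection period: 2020-11-04 + 71 days = 2021-01-14.
Adding 7 calendar days to 2021-01-14 gives 2021-01-21, which is the date termination becomes effective.

2021-01-21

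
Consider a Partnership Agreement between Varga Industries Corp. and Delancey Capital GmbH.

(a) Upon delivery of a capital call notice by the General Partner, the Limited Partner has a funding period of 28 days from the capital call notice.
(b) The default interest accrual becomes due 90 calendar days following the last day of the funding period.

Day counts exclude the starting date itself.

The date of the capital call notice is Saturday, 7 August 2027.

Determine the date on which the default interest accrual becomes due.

Adding 28 calendar days to 7 August 2027 gives 4 September 2027, which is the last day of the funding period.
The date on which the default interest accrual becomes due: 90 calendar days after 4 September 2027 is 3 December 2027.

3 December 2027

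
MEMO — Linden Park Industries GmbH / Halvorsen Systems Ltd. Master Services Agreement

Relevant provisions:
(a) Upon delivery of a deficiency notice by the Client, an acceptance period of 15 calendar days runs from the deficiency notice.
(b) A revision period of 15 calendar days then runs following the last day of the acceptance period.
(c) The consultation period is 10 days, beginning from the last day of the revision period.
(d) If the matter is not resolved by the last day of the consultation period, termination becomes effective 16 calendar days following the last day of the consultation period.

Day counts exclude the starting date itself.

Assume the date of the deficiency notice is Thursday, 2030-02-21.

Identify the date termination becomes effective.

2030-04-18

Adding 15 calendar days to 2030-02-21 gives 2030-03-08, which is the last day of the acceptance period.
Adding 15 calendar days to 2030-03-08 gives 2030-03-23, which is the last day of the revision period.
The last day of the consultation period: 2030-03-23 + 10 days = 2030-04-02.
The date termination becomes effective: 16 calendar days after 2030-04-02 is 2030-04-18.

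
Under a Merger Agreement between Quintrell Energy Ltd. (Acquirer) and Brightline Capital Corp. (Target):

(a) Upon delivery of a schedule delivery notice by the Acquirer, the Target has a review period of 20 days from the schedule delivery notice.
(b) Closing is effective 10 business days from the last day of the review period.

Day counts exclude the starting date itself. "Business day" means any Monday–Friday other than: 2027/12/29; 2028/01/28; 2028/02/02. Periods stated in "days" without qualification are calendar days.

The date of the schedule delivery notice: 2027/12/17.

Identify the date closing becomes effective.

The last day of the review period: 2027/12/17 + 20 days = 2028/01/06.
The date closing becomes effective: counting 10 business days from Thursday, 2028/01/06 (Jan 7, Jan 10, Jan 11, Jan 12, Jan 13, Jan 14, Jan 17, Jan 18, Jan 19, Jan 20, skipping weekends) reaches Thursday, 2028/01/20.

2028/01/20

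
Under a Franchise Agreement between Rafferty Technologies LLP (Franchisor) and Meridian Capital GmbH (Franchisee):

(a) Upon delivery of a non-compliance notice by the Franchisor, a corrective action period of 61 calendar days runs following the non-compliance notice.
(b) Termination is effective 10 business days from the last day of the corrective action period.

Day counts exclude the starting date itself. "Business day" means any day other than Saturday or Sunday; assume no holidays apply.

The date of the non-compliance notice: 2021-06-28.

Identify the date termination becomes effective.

2021-09-10

Adding 61 calendar days to 2021-06-28 gives 2021-08-28, which is the last day of the corrective action period.
The date termination becomes effective: counting 10 business days from Saturday, 2021-08-28 (Aug 30, Aug 31, Sep 1, Sep 2, Sep 3, Sep 6, Sep 7, Sep 8, Sep 9, Sep 10, skipping weekends) reaches Friday, 2021-09-10.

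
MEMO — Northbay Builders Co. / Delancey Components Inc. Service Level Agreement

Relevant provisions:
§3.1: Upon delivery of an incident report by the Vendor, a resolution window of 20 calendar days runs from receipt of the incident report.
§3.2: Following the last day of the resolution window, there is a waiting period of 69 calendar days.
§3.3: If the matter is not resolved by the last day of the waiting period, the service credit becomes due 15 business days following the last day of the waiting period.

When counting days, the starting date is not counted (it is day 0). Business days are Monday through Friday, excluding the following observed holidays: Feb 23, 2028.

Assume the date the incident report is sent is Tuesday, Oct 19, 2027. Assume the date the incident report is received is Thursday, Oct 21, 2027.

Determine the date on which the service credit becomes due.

Adding 20 calendar days to Oct 21, 2027 gives Nov 10, 2027, which is the last day of the resolution window.
The last day of the waiting period: 69 calendar days after Nov 10, 2027 is Jan 18, 2028.
The date on which the service credit becomes due: counting 15 business days from Tuesday, Jan 18, 2028 (Jan 19, Jan 20, Jan 21, Jan 24, …, Feb 4, Feb 7, Feb 8, skipping weekends) reaches Tuesday, Feb 8, 2028.

Feb 8, 2028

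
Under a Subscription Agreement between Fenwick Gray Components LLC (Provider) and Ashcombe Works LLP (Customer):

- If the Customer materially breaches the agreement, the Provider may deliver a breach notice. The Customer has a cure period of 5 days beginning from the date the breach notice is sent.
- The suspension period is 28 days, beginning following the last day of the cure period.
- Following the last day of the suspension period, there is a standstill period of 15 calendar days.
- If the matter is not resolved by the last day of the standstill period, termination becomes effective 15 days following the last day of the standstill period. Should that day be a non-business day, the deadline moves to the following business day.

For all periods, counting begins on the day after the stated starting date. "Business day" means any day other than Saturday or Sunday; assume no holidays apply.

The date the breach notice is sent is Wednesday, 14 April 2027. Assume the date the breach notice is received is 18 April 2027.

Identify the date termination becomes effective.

16 June 2027

Adding 5 calendar days to 14 April 2027 gives 19 April 2027, which is the last day of the cure period.
Adding 28 calendar days to 19 April 2027 gives 17 May 2027, which is the last day of the suspension period.
The last day of the standstill period: 17 May 2027 + 15 days = 1 June 2027.
Adding 15 calendar days to 1 June 2027 gives 16 June 2027, which is the date termination becomes effective. 16 June 2027 is a Wednesday, so no roll-forward applies.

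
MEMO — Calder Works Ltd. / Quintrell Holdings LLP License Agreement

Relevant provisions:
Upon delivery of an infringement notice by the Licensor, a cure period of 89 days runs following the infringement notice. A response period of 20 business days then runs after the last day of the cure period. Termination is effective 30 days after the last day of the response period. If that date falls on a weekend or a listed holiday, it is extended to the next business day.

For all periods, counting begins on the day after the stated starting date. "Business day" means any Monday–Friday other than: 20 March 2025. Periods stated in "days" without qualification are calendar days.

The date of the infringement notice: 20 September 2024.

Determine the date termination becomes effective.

14 February 2025

The last day of the cure period: 89 calendar days after 20 September 2024 is 18 December 2024.
From Wednesday, 18 December 2024, 20 business days (Dec 19, Dec 20, Dec 23, Dec 24, …, Jan 13, Jan 14, Jan 15, skipping weekends) brings us to Wednesday, 15 January 2025, which is the last day of the response period.
The date termination becomes effective: 30 calendar days after 15 January 2025 is 14 February 2025. 14 February 2025 is a Friday and is not a listed holiday, so no roll-forward applies.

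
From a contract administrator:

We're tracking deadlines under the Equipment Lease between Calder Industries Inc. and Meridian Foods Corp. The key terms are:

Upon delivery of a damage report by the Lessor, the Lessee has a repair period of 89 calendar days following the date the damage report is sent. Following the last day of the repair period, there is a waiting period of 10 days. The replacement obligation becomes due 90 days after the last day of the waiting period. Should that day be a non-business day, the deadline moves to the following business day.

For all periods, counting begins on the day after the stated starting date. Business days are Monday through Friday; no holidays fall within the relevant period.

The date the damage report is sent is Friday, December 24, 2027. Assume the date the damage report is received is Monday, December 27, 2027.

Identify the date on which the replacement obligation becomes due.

June 30, 2028

The last day of the repair period: 89 calendar days after December 24, 2027 is March 22, 2028.
The last day of the waiting period: March 22, 2028 + 10 days = April 1, 2028.
The date on which the replacement obligation becomes due: April 1, 2028 + 90 days = June 30, 2028. June 30, 2028 is a Friday, so no roll-forward applies.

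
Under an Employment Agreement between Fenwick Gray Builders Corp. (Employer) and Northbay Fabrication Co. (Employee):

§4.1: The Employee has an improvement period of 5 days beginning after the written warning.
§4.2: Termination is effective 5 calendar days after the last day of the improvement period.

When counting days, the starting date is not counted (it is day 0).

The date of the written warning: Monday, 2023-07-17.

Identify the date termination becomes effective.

The last day of the improvement period: 5 calendar days after 2023-07-17 is 2023-07-22.
The date termination becomes effective: 2023-07-22 + 5 days = 2023-07-27.

2023-07-27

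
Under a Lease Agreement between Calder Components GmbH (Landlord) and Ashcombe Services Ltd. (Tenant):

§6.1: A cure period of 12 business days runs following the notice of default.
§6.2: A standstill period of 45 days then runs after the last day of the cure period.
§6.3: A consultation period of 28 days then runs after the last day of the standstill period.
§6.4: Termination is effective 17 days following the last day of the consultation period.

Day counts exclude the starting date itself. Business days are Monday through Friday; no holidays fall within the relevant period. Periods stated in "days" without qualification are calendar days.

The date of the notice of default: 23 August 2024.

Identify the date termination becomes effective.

9 December 2024

The last day of the cure period: 12 business days after Friday, 23 August 2024, skipping weekends — Aug 26, Aug 27, Aug 28, Aug 29, …, Sep 6, Sep 9, Sep 10 — lands on Tuesday, 10 September 2024.
Adding 45 calendar days to 10 September 2024 gives 25 October 2024, which is the last day of the standstill period.
The last day of the consultation period: 28 calendar days after 25 October 2024 is 22 November 2024.
The date termination becomes effective: 22 November 2024 + 17 days = 9 December 2024.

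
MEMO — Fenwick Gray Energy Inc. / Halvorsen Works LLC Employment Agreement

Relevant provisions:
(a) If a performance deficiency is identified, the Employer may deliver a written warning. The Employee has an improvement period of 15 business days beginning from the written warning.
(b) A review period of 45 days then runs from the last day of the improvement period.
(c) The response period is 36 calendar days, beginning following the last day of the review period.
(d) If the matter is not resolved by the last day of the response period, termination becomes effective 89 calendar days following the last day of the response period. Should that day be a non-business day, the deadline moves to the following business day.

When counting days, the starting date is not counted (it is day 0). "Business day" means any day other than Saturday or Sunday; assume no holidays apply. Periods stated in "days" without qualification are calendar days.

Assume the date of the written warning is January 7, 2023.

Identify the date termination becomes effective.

The last day of the improvement period: counting 15 business days from Saturday, January 7, 2023 (Jan 9, Jan 10, Jan 11, Jan 12, …, Jan 25, Jan 26, Jan 27, skipping weekends) reaches Friday, January 27, 2023.
Adding 45 calendar days to January 27, 2023 gives March 13, 2023, which is the last day of the review period.
The last day of the response period: 36 calendar days after March 13, 2023 is April 18, 2023.
The date termination becomes effective: 89 calendar days after April 18, 2023 is July 16, 2023. That falls on a Sunday, so it rolls to the next business day, Monday, July 17, 2023.

July 17, 2023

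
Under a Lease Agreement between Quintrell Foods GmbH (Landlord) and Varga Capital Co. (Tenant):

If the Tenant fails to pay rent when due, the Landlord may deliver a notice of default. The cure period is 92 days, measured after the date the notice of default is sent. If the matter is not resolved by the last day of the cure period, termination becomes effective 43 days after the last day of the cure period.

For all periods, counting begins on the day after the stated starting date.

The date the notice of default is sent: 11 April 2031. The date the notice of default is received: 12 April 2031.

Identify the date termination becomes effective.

24 August 2031

The last day of the cure period: 11 April 2031 + 92 days = 12 July 2031.
Adding 43 calendar days to 12 July 2031 gives 24 August 2031, which is the date termination becomes effective.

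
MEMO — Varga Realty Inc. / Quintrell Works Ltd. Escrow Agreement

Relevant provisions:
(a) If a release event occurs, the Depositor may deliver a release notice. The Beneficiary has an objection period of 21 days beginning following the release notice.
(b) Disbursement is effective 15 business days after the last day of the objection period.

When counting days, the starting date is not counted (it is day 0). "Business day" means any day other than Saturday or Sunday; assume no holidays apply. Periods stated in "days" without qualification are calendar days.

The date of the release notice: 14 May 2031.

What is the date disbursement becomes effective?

25 June 2031

The last day of the objection period: 21 calendar days after 14 May 2031 is 4 June 2031.
The date disbursement becomes effective: counting 15 business days from Wednesday, 4 June 2031 (Jun 5, Jun 6, Jun 9, Jun 10, …, Jun 23, Jun 24, Jun 25, skipping weekends) reaches Wednesday, 25 June 2031.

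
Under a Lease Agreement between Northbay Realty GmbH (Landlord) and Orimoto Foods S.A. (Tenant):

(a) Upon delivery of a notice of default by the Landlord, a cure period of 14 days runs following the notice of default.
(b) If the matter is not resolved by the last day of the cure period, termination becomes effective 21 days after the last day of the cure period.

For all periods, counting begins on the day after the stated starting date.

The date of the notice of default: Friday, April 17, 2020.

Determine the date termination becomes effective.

May 22, 2020

The last day of the cure period: April 17, 2020 + 14 days = May 1, 2020.
Adding 21 calendar days to May 1, 2020 gives May 22, 2020, which is the date termination becomes effective.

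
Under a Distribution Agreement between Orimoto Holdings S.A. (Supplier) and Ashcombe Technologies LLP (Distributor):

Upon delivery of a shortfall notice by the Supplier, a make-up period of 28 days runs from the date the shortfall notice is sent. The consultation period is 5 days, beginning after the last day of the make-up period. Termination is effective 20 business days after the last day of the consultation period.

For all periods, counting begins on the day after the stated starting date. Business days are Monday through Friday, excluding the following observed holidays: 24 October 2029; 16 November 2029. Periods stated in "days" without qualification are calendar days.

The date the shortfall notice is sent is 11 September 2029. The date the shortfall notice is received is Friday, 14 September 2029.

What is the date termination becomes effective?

12 November 2029

Adding 28 calendar days to 11 September 2029 gives 9 October 2029, which is the last day of the make-up period.
Adding 5 calendar days to 9 October 2029 gives 14 October 2029, which is the last day of the consultation period.
The date termination becomes effective: counting 20 business days from Sunday, 14 October 2029 (Oct 15, Oct 16, Oct 17, Oct 18, …, Nov 8, Nov 9, Nov 12, skipping weekends and the listed holiday on Oct 24) reaches Monday, 12 November 2029.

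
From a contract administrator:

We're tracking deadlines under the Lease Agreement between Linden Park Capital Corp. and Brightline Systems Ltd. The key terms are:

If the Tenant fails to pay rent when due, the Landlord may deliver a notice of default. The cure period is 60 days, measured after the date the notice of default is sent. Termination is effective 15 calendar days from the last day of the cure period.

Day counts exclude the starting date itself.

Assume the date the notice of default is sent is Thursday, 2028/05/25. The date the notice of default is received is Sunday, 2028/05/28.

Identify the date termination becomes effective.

2028/08/08

Adding 60 calendar days to 2028/05/25 gives 2028/07/24, which is the last day of the cure period.
The date termination becomes effective: 15 calendar days after 2028/07/24 is 2028/08/08.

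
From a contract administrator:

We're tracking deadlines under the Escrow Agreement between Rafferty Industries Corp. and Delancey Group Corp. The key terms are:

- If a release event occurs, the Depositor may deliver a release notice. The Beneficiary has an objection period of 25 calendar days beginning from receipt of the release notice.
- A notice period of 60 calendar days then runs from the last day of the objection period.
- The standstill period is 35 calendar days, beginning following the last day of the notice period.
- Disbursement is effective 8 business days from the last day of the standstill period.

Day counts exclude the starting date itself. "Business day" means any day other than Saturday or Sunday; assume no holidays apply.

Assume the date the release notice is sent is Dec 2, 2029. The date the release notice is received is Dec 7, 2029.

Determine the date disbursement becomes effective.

Adding 25 calendar days to Dec 7, 2029 gives Jan 1, 2030, which is the last day of the objection period.
The last day of the notice period: 60 calendar days after Jan 1, 2030 is Mar 2, 2030.
The last day of the standstill period: Mar 2, 2030 + 35 days = Apr 6, 2030.
The date disbursement becomes effective: 8 business days after Saturday, Apr 6, 2030, skipping weekends — Apr 8, Apr 9, Apr 10, Apr 11, Apr 12, Apr 15, Apr 16, Apr 17 — lands on Wednesday, Apr 17, 2030.

Apr 17, 2030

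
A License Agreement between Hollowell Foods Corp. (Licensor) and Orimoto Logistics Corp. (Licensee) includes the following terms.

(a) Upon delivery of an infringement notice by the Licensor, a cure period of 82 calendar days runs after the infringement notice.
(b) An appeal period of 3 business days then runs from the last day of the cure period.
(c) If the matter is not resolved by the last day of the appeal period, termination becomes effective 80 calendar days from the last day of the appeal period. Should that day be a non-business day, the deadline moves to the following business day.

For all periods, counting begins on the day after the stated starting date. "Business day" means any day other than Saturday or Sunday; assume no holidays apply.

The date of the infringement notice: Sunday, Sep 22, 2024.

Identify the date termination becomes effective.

The last day of the cure period: Sep 22, 2024 + 82 days = Dec 13, 2024.
The last day of the appeal period: counting 3 business days from Friday, Dec 13, 2024 (Dec 16, Dec 17, Dec 18, skipping weekends) reaches Wednesday, Dec 18, 2024.
Adding 80 calendar days to Dec 18, 2024 gives Mar 8, 2025, which is the date termination becomes effective. That falls on a Saturday, so it rolls to the next business day, Monday, Mar 10, 2025.

Mar 10, 2025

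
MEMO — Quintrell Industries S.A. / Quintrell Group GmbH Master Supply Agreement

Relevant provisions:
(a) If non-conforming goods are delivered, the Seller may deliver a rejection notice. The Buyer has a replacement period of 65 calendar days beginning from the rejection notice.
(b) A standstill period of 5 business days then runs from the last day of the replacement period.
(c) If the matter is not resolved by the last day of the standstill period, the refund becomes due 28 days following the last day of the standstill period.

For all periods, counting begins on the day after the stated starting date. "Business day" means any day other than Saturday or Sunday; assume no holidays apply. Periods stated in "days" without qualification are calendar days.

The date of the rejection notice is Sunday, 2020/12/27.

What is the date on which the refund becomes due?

The last day of the replacement period: 2020/12/27 + 65 days = 2021/03/02.
The last day of the standstill period: counting 5 business days from Tuesday, 2021/03/02 (Mar 3, Mar 4, Mar 5, Mar 8, Mar 9, skipping weekends) reaches Tuesday, 2021/03/09.
The date on which the refund becomes due: 28 calendar days after 2021/03/09 is 2021/04/06.

2021/04/06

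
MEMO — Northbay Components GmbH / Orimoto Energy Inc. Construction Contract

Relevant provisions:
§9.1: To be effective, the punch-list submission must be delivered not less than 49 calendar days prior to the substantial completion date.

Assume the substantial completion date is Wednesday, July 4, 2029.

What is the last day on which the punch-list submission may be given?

Counting back 49 calendar days from July 4, 2029 gives May 16, 2029.

May 16, 2029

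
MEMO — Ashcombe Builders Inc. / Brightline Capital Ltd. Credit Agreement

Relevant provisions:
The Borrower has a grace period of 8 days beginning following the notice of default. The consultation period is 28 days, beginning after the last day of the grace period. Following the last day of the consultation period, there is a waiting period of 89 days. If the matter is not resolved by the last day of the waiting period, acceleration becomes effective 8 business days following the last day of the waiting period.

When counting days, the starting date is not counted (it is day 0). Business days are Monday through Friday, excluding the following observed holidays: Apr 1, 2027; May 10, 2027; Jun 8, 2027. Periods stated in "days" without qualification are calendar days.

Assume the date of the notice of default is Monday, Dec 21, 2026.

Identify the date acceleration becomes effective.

The last day of the grace period: 8 calendar days after Dec 21, 2026 is Dec 29, 2026.
The last day of the consultation period: 28 calendar days after Dec 29, 2026 is Jan 26, 2027.
The last day of the waiting period: 89 calendar days after Jan 26, 2027 is Apr 25, 2027.
The date acceleration becomes effective: 8 business days after Sunday, Apr 25, 2027, skipping weekends — Apr 26, Apr 27, Apr 28, Apr 29, Apr 30, May 3, May 4, May 5 — lands on Wednesday, May 5, 2027.

May 5, 2027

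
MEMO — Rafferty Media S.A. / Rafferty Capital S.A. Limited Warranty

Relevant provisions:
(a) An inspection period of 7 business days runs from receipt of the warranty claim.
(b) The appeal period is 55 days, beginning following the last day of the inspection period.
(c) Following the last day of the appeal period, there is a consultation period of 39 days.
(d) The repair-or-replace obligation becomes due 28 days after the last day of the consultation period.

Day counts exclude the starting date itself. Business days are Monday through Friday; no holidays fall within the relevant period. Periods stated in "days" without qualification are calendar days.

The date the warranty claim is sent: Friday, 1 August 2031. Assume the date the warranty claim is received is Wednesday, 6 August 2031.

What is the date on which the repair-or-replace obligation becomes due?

The last day of the inspection period: 7 business days after Wednesday, 6 August 2031, skipping weekends — Aug 7, Aug 8, Aug 11, Aug 12, Aug 13, Aug 14, Aug 15 — lands on Friday, 15 August 2031.
The last day of the appeal period: 55 calendar days after 15 August 2031 is 9 October 2031.
Adding 39 calendar days to 9 October 2031 gives 17 November 2031, which is the last day of the consultation period.
Adding 28 calendar days to 17 November 2031 gives 15 December 2031, which is the date on which the repair-or-replace obligation becomes due.

15 December 2031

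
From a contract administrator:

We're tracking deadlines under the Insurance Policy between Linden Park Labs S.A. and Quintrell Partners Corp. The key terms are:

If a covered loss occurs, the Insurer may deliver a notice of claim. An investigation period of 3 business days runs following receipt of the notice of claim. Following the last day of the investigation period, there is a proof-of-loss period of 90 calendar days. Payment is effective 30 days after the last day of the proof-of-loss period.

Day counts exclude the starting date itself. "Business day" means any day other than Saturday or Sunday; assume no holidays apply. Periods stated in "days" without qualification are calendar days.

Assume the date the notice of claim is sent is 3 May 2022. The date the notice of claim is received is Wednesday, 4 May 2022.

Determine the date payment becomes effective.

The last day of the investigation period: counting 3 business days from Wednesday, 4 May 2022 (May 5, May 6, May 9, skipping weekends) reaches Monday, 9 May 2022.
Adding 90 calendar days to 9 May 2022 gives 7 August 2022, which is the last day of the proof-of-loss period.
Adding 30 calendar days to 7 August 2022 gives 6 September 2022, which is the date payment becomes effective.

6 September 2022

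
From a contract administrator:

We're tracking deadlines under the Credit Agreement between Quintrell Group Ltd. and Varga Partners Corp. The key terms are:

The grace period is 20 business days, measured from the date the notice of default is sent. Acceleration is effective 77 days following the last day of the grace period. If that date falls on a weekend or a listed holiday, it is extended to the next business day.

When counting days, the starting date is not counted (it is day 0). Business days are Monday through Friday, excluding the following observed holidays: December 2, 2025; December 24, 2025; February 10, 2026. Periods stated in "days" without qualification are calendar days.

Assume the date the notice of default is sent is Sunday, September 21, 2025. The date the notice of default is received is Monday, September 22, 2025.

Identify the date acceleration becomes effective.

January 2, 2026

The last day of the grace period: 20 business days after Sunday, September 21, 2025, skipping weekends — Sep 22, Sep 23, Sep 24, Sep 25, …, Oct 15, Oct 16, Oct 17 — lands on Friday, October 17, 2025.
Adding 77 calendar days to October 17, 2025 gives January 2, 2026, which is the date acceleration becomes effective. January 2, 2026 is a Friday and is not a listed holiday, so no roll-forward applies.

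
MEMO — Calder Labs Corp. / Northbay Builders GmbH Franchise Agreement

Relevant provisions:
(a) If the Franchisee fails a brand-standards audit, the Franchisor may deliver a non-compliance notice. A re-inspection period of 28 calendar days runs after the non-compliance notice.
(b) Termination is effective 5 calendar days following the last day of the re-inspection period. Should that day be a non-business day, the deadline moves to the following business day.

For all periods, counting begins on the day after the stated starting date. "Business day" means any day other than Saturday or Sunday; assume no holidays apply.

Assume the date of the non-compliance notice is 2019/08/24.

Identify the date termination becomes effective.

The last day of the re-inspection period: 2019/08/24 + 28 days = 2019/09/21.
Adding 5 calendar days to 2019/09/21 gives 2019/09/26, which is the date termination becomes effective. 2019/09/26 is a Thursday, so no roll-forward applies.

2019/09/26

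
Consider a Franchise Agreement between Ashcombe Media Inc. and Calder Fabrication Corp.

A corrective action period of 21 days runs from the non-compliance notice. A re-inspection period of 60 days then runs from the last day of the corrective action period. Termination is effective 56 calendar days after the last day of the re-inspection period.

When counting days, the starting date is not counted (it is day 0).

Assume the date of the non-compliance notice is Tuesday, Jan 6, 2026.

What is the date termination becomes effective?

The last day of the corrective action period: Jan 6, 2026 + 21 days = Jan 27, 2026.
The last day of the re-inspection period: 60 calendar days after Jan 27, 2026 is Mar 28, 2026.
The date termination becomes effective: 56 calendar days after Mar 28, 2026 is May 23, 2026.

May 23, 2026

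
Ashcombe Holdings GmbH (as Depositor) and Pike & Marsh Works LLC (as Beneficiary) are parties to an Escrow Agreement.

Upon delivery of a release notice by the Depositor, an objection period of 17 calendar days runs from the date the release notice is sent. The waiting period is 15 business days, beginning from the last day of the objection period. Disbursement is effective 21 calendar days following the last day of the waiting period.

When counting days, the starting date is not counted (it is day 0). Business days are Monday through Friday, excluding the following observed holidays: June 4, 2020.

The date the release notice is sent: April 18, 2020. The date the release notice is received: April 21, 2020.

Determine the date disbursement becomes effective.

The last day of the objection period: April 18, 2020 + 17 days = May 5, 2020.
From Tuesday, May 5, 2020, 15 business days (May 6, May 7, May 8, May 11, …, May 22, May 25, May 26, skipping weekends) brings us to Tuesday, May 26, 2020, which is the last day of the waiting period.
The date disbursement becomes effective: 21 calendar days after May 26, 2020 is June 16, 2020.

June 16, 2020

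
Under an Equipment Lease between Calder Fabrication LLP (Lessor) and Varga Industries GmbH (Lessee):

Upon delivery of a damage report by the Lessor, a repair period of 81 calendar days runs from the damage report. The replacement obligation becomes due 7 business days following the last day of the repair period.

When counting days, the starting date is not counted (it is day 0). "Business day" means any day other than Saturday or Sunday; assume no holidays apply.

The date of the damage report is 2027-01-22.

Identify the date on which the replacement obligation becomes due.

The last day of the repair period: 81 calendar days after 2027-01-22 is 2027-04-13.
The date on which the replacement obligation becomes due: 7 business days after Tuesday, 2027-04-13, skipping weekends — Apr 14, Apr 15, Apr 16, Apr 19, Apr 20, Apr 21, Apr 22 — lands on Thursday, 2027-04-22.

2027-04-22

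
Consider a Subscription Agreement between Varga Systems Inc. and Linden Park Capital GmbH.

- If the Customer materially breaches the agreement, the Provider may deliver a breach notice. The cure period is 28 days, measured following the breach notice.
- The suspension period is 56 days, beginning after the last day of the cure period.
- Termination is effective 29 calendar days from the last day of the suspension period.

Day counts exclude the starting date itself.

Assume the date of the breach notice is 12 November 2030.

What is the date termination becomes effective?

The last day of the cure period: 28 calendar days after 12 November 2030 is 10 December 2030.
Adding 56 calendar days to 10 December 2030 gives 4 February 2031, which is the last day of the suspension period.
The date termination becomes effective: 29 calendar days after 4 February 2031 is 5 March 2031.

5 March 2031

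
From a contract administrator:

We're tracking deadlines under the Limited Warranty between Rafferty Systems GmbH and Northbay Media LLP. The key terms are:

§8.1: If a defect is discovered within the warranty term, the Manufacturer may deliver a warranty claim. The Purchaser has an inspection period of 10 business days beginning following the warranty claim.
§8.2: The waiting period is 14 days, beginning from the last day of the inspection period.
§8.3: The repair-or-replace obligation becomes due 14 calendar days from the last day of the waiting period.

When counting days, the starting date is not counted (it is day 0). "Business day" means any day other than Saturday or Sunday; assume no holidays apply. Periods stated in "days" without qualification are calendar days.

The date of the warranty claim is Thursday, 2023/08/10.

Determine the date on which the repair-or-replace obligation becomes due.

The last day of the inspection period: 10 business days after Thursday, 2023/08/10, skipping weekends — Aug 11, Aug 14, Aug 15, Aug 16, Aug 17, Aug 18, Aug 21, Aug 22, Aug 23, Aug 24 — lands on Thursday, 2023/08/24.
The last day of the waiting period: 2023/08/24 + 14 days = 2023/09/07.
The date on which the repair-or-replace obligation becomes due: 2023/09/07 + 14 days = 2023/09/21.

2023/09/21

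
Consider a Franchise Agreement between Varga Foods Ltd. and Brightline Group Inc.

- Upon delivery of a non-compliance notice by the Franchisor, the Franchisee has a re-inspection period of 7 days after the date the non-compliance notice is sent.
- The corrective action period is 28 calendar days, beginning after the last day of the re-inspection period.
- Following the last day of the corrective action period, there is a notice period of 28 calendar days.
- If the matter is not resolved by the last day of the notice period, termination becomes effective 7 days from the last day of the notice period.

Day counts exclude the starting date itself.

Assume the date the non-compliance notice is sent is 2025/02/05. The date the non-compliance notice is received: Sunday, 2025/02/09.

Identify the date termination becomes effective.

2025/04/16

The last day of the re-inspection period: 7 calendar days after 2025/02/05 is 2025/02/12.
The last day of the corrective action period: 28 calendar days after 2025/02/12 is 2025/03/12.
Adding 28 calendar days to 2025/03/12 gives 2025/04/09, which is the last day of the notice period.
Adding 7 calendar days to 2025/04/09 gives 2025/04/16, which is the date termination becomes effective.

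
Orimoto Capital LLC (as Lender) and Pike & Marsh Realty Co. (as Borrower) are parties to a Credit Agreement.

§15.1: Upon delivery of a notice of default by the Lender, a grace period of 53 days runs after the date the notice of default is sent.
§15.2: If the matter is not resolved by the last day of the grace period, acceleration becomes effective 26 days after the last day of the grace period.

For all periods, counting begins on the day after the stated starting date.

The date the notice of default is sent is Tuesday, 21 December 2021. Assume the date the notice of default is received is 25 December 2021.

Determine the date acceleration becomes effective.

The last day of the grace period: 21 December 2021 + 53 days = 12 February 2022.
The date acceleration becomes effective: 26 calendar days after 12 February 2022 is 10 March 2022.

10 March 2022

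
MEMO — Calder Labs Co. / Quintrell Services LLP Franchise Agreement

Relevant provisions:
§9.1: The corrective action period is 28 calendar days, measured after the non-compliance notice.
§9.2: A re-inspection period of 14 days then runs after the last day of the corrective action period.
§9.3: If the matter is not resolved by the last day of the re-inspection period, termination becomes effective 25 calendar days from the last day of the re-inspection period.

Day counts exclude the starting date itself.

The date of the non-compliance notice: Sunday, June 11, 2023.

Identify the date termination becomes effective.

August 17, 2023

The last day of the corrective action period: June 11, 2023 + 28 days = July 9, 2023.
The last day of the re-inspection period: July 9, 2023 + 14 days = July 23, 2023.
Adding 25 calendar days to July 23, 2023 gives August 17, 2023, which is the date termination becomes effective.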